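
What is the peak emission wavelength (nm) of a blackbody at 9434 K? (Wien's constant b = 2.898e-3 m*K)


lam_max = b / T = 2.898e-3 / 9434 = 3.072e-07 m = 307.1868 nm

307.1868 nm


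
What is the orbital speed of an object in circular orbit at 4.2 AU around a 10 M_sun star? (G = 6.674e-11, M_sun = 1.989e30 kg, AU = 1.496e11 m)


v = sqrt(GM/r) = sqrt(6.674e-11 * 1.989e+31 / 6.283e+11) = 45964.2365

45964.2365 m/s


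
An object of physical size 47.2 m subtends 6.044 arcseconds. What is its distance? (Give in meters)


D = size / theta_rad, theta_rad = 6.044 * pi/(180*3600) = 2.930e-05, D = 1.611e+06

1.611e+06 m


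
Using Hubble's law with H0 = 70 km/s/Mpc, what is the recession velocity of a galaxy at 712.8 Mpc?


v = H0 * d = 70 * 712.8 = 49896.0

49896.0 km/s


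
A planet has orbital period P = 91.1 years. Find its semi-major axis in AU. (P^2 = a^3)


a = P^(2/3) = 91.1^(2/3) = 20.2463

20.2463 AU


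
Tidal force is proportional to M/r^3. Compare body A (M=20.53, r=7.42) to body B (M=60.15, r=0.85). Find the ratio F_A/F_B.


Ratio = (M1/r1^3) / (M2/r2^3) = (20.53/7.42^3) / (60.15/0.85^3) = 5.131e-04

5.131e-04


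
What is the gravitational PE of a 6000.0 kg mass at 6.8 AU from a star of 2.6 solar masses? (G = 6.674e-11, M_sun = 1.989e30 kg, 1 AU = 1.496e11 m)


M = 2.6 * 1.989e30 kg = 5.1714e+30 kg; r = 6.8 AU * 1.496e11 m/AU = 1.01728e+12 m. U = -GM*m/r = -(6.674e-11 * 5.1714e+30 * 6000.0) / 1.01728e+12 = -2.036e+12

-2.036e+12 J


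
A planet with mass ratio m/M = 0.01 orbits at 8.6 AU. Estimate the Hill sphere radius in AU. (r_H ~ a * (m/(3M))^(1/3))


r_H = a * (m/3M)^(1/3) = 8.6 * (0.01/3)^(1/3) = 1.2847

1.2847 AU


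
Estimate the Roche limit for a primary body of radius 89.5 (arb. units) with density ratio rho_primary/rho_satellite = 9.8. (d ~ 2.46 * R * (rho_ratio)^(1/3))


d_Roche = 2.46 * 89.5 * 9.8^(1/3) = 471.1583

471.1583


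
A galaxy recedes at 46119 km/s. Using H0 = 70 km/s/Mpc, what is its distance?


d = v / H0 = 46119 / 70 = 658.8429

658.8429 Mpc


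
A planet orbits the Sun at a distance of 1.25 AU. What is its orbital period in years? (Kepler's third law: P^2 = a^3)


P = a^(3/2) = 1.25^1.5 = 1.3975

1.3975 years


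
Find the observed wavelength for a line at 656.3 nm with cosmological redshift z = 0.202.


lam_obs = lam_emit * (1 + z) = 656.3 * (1 + 0.202) = 788.8726

788.8726 nm


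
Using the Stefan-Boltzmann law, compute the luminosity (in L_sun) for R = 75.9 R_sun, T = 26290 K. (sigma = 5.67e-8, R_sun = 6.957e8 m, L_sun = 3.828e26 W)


R = 75.9 * 6.957e8 m = 5.280363e+10 m. L = 4*pi*R^2*sigma*T^4 = 4*pi*(5.280363e+10)^2 * 5.67e-8 * 26290^4 = 9.490363036e+32 W. L/L_sun = 9.490363036e+32 / 3.828e26 = 2.479e+06

2.479e+06 L_sun


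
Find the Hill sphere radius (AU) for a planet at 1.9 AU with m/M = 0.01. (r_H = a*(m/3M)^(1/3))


r_H = a * (m/3M)^(1/3) = 1.9 * (0.01/3)^(1/3) = 0.2838

0.2838 AU


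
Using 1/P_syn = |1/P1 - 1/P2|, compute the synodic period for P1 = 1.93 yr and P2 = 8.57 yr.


1/P_syn = |1/P1 - 1/P2| = |1/1.93 - 1/8.57| => P_syn = 2.491

2.491 years


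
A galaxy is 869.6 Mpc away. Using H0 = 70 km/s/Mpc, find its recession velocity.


v = H0 * d = 70 * 869.6 = 60872.0

60872.0 km/s


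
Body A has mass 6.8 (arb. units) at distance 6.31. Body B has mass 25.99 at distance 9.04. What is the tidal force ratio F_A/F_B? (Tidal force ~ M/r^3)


Ratio = (M1/r1^3) / (M2/r2^3) = (6.8/6.31^3) / (25.99/9.04^3) = 0.7693

0.7693


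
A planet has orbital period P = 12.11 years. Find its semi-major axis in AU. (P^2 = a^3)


a = P^(2/3) = 12.11^(2/3) = 5.2735

5.2735 AU


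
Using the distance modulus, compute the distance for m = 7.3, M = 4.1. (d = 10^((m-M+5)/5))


d = 10^((m - M + 5)/5) = 10^((7.3 - 4.1 + 5)/5) = 43.6516

43.6516 pc


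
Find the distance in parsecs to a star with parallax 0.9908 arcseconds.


d = 1/p = 1/0.9908 = 1.0093

1.0093 pc


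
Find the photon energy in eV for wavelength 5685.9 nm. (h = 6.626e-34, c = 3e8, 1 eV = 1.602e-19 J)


E = hc/lambda = 6.626e-34 * 3e8 / 5.686e-06 = 3.496e-20 J = 0.2182 eV

0.2182 eV


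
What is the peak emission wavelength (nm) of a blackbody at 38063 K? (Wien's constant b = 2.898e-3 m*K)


lam_max = b / T = 2.898e-3 / 38063 = 7.614e-08 m = 76.1369 nm

76.1369 nm


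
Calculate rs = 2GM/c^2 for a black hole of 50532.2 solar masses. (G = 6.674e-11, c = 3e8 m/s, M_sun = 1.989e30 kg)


M = 50532.2 * 1.989e30 kg = 1.005085458e+35 kg. rs = 2GM/c^2 = 2 * 6.674e-11 * 1.005085458e+35 / (3e8)^2 = 1.491e+08

1.491e+08 m


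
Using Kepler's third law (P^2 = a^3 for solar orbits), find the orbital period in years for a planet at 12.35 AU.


P = a^(3/2) = 12.35^1.5 = 43.4011

43.4011 years


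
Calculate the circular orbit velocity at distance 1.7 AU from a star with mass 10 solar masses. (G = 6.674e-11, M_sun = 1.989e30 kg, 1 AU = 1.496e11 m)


v = sqrt(GM/r) = sqrt(6.674e-11 * 1.989e+31 / 2.543e+11) = 72247.0694

72247.0694 m/s


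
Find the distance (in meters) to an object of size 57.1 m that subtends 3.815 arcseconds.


D = size / theta_rad, theta_rad = 3.815 * pi/(180*3600) = 1.850e-05, D = 3.087e+06

3.087e+06 m


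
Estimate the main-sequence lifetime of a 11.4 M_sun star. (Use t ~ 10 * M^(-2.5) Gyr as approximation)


t = 10 * M^(-2.5) = 10 * 11.4^(-2.5) = 0.0228

0.0228 Gyr


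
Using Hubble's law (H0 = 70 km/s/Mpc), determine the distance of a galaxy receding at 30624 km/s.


d = v / H0 = 30624 / 70 = 437.4857

437.4857 Mpc


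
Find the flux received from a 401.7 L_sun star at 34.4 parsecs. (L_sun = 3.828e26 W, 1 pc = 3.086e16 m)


F = L / (4*pi*d^2) = 1.538e+29 / (4*pi*(1.062e+18)^2) = 1.086e-08

1.086e-08 W/m^2


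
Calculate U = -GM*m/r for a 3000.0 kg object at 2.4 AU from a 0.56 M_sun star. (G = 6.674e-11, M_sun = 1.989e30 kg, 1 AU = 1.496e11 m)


M = 0.56 * 1.989e30 kg = 1.11384e+30 kg; r = 2.4 AU * 1.496e11 m/AU = 3.5904e+11 m. U = -GM*m/r = -(6.674e-11 * 1.11384e+30 * 3000.0) / 3.5904e+11 = -6.211e+11

-6.211e+11 J


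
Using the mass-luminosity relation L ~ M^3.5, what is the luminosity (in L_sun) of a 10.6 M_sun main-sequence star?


L/L_sun = (M/M_sun)^3.5 = 10.6^3.5 = 3877.6672

3877.6672 L_sun


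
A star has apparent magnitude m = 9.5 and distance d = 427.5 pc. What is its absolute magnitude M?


M = m - 5*log10(d) + 5 = 9.5 - 5*log10(427.5) + 5 = 1.3453

1.3453


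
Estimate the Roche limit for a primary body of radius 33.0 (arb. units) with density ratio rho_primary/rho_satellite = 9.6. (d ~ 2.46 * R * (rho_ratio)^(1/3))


d_Roche = 2.46 * 33.0 * 9.6^(1/3) = 172.5332

172.5332


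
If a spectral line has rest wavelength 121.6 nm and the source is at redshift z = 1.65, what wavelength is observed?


lam_obs = lam_emit * (1 + z) = 121.6 * (1 + 1.65) = 322.24

322.24 nm


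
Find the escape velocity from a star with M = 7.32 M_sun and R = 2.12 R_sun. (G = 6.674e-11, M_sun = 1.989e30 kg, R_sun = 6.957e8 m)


M = 7.32 * 1.989e30 kg = 1.455948e+31 kg; R = 2.12 * 6.957e8 m = 1.474884e+09 m. v_esc = sqrt(2GM/R) = sqrt(2 * 6.674e-11 * 1.455948e+31 / 1.474884e+09) = 1.148e+06

1.148e+06 m/s


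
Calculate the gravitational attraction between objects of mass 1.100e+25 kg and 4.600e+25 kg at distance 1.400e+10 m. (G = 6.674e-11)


F = G*m1*m2/r^2 = 6.674e-11 * 1.100e+25 * 4.600e+25 / (1.400e+10)^2 = 6.674e-11 * 5.060e+50 / 1.960e+20 = 1.723e+20

1.723e+20 N


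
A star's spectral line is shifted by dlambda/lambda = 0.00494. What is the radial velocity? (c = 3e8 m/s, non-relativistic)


v = (dlambda/lambda) * c = 0.00494 * 3e8 = 1.482e+06

1.482e+06 m/s


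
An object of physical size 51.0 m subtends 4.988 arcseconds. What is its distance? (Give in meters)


D = size / theta_rad, theta_rad = 4.988 * pi/(180*3600) = 2.418e-05, D = 2.109e+06

2.109e+06 m


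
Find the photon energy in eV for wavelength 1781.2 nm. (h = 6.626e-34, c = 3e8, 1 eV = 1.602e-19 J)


E = hc/lambda = 6.626e-34 * 3e8 / 1.781e-06 = 1.116e-19 J = 0.6966 eV

0.6966 eV


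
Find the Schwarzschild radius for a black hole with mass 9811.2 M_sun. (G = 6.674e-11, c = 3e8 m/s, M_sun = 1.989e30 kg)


M = 9811.2 * 1.989e30 kg = 1.95144768e+34 kg. rs = 2GM/c^2 = 2 * 6.674e-11 * 1.95144768e+34 / (3e8)^2 = 2.894e+07

2.894e+07 m


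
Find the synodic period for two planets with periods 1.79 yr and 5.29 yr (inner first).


1/P_syn = |1/P1 - 1/P2| = |1/1.79 - 1/5.29| => P_syn = 2.7055

2.7055 years


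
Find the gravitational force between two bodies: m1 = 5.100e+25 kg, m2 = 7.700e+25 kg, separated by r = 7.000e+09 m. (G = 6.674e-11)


F = G*m1*m2/r^2 = 6.674e-11 * 5.100e+25 * 7.700e+25 / (7.000e+09)^2 = 6.674e-11 * 3.927e+51 / 4.900e+19 = 5.349e+21

5.349e+21 N


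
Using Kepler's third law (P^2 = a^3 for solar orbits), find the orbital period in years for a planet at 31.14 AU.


P = a^(3/2) = 31.14^1.5 = 173.7712

173.7712 years


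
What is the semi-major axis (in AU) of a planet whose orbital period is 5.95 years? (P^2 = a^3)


a = P^(2/3) = 5.95^(2/3) = 3.2836

3.2836 AU


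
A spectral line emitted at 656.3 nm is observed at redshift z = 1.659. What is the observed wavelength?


lam_obs = lam_emit * (1 + z) = 656.3 * (1 + 1.659) = 1745.1017

1745.1017 nm


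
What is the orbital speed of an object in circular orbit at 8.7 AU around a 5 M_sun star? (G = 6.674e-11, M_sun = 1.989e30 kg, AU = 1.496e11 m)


v = sqrt(GM/r) = sqrt(6.674e-11 * 9.945e+30 / 1.302e+12) = 22582.3988

22582.3988 m/s


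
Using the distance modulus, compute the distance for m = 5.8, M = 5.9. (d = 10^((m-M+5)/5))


d = 10^((m - M + 5)/5) = 10^((5.8 - 5.9 + 5)/5) = 9.5499

9.5499 pc


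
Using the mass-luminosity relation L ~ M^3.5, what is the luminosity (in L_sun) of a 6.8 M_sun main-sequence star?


L/L_sun = (M/M_sun)^3.5 = 6.8^3.5 = 819.9383

819.9383 L_sun


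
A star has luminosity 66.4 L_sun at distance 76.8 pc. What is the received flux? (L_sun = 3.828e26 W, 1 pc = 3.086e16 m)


F = L / (4*pi*d^2) = 2.542e+28 / (4*pi*(2.370e+18)^2) = 3.601e-10

3.601e-10 W/m^2


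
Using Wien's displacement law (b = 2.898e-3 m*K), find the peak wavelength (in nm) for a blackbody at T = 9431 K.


lam_max = b / T = 2.898e-3 / 9431 = 3.073e-07 m = 307.2845 nm

307.2845 nm


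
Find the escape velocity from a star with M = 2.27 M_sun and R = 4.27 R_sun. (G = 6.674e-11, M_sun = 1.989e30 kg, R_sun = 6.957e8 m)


M = 2.27 * 1.989e30 kg = 4.51503e+30 kg; R = 4.27 * 6.957e8 m = 2.970639e+09 m. v_esc = sqrt(2GM/R) = sqrt(2 * 6.674e-11 * 4.51503e+30 / 2.970639e+09) = 450415.6583

450415.6583 m/s


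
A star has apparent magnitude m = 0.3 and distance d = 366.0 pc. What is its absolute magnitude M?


M = m - 5*log10(d) + 5 = 0.3 - 5*log10(366.0) + 5 = -7.5174

-7.5174


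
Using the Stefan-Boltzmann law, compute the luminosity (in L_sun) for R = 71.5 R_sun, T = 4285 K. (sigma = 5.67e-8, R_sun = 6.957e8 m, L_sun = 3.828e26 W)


R = 71.5 * 6.957e8 m = 4.974255e+10 m. L = 4*pi*R^2*sigma*T^4 = 4*pi*(4.974255e+10)^2 * 5.67e-8 * 4285^4 = 5.943637557e+29 W. L/L_sun = 5.943637557e+29 / 3.828e26 = 1552.6744

1552.6744 L_sun


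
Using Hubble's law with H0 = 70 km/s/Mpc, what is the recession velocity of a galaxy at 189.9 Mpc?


v = H0 * d = 70 * 189.9 = 13293.0

13293.0 km/s


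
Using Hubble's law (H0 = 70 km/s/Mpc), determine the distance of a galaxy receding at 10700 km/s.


d = v / H0 = 10700 / 70 = 152.8571

152.8571 Mpc


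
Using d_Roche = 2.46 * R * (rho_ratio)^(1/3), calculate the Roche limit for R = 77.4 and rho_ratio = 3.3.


d_Roche = 2.46 * 77.4 * 3.3^(1/3) = 283.4745

283.4745


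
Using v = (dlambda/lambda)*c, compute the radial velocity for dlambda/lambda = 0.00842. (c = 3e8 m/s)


v = (dlambda/lambda) * c = 0.00842 * 3e8 = 2.526e+06

2.526e+06 m/s


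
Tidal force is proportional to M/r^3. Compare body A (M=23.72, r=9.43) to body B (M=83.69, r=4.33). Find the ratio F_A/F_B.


Ratio = (M1/r1^3) / (M2/r2^3) = (23.72/9.43^3) / (83.69/4.33^3) = 0.0274

0.0274


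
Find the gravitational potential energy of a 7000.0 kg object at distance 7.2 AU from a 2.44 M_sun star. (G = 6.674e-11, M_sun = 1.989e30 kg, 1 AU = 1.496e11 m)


M = 2.44 * 1.989e30 kg = 4.85316e+30 kg; r = 7.2 AU * 1.496e11 m/AU = 1.07712e+12 m. U = -GM*m/r = -(6.674e-11 * 4.85316e+30 * 7000.0) / 1.07712e+12 = -2.105e+12

-2.105e+12 J


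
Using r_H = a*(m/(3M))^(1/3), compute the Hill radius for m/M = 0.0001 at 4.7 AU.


r_H = a * (m/3M)^(1/3) = 4.7 * (0.0001/3)^(1/3) = 0.1513

0.1513 AU


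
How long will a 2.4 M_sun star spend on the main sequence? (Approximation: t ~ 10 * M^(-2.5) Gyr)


t = 10 * M^(-2.5) = 10 * 2.4^(-2.5) = 1.1207

1.1207 Gyr


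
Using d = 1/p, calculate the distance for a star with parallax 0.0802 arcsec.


d = 1/p = 1/0.0802 = 12.4688

12.4688 pc


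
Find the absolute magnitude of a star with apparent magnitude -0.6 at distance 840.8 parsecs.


M = m - 5*log10(d) + 5 = -0.6 - 5*log10(840.8) + 5 = -10.2235

-10.2235


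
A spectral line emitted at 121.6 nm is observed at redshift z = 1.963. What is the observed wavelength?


lam_obs = lam_emit * (1 + z) = 121.6 * (1 + 1.963) = 360.3008

360.3008 nm


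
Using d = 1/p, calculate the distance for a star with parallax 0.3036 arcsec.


d = 1/p = 1/0.3036 = 3.2938

3.2938 pc


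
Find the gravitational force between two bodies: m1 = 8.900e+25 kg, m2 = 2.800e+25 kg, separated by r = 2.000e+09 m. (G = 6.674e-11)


F = G*m1*m2/r^2 = 6.674e-11 * 8.900e+25 * 2.800e+25 / (2.000e+09)^2 = 6.674e-11 * 2.492e+51 / 4.000e+18 = 4.158e+22

4.158e+22 N


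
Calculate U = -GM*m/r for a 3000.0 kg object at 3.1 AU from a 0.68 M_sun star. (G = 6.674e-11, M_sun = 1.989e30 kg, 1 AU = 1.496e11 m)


M = 0.68 * 1.989e30 kg = 1.35252e+30 kg; r = 3.1 AU * 1.496e11 m/AU = 4.6376e+11 m. U = -GM*m/r = -(6.674e-11 * 1.35252e+30 * 3000.0) / 4.6376e+11 = -5.839e+11

-5.839e+11 J


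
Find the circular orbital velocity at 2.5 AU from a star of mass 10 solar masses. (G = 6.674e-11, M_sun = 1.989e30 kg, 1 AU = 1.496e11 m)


v = sqrt(GM/r) = sqrt(6.674e-11 * 1.989e+31 / 3.740e+11) = 59576.4597

59576.4597 m/s


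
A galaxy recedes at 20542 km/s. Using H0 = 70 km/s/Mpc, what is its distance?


d = v / H0 = 20542 / 70 = 293.4571

293.4571 Mpc


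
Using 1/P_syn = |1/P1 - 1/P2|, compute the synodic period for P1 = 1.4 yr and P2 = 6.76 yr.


1/P_syn = |1/P1 - 1/P2| = |1/1.4 - 1/6.76| => P_syn = 1.7657

1.7657 years


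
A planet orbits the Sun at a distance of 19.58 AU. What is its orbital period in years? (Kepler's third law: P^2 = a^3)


P = a^(3/2) = 19.58^1.5 = 86.6401

86.6401 years


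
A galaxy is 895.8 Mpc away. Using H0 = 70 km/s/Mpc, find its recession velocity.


v = H0 * d = 70 * 895.8 = 62706.0

62706.0 km/s


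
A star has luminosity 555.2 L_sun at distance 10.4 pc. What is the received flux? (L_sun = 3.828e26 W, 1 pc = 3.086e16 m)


F = L / (4*pi*d^2) = 2.125e+29 / (4*pi*(3.209e+17)^2) = 1.642e-07

1.642e-07 W/m^2


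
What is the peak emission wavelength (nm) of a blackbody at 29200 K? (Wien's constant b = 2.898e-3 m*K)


lam_max = b / T = 2.898e-3 / 29200 = 9.925e-08 m = 99.2466 nm

99.2466 nm


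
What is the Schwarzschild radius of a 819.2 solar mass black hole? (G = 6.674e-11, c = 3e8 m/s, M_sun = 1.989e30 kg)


M = 819.2 * 1.989e30 kg = 1.6293888e+33 kg. rs = 2GM/c^2 = 2 * 6.674e-11 * 1.6293888e+33 / (3e8)^2 = 2.417e+06

2.417e+06 m


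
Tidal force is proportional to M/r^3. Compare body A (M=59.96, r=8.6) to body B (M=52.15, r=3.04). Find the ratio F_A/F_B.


Ratio = (M1/r1^3) / (M2/r2^3) = (59.96/8.6^3) / (52.15/3.04^3) = 0.0508

0.0508


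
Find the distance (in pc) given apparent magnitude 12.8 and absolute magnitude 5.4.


d = 10^((m - M + 5)/5) = 10^((12.8 - 5.4 + 5)/5) = 301.9952

301.9952 pc


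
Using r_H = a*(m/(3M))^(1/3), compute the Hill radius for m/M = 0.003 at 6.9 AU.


r_H = a * (m/3M)^(1/3) = 6.9 * (0.003/3)^(1/3) = 0.69

0.69 AU


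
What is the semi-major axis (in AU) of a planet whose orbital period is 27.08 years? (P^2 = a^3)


a = P^(2/3) = 27.08^(2/3) = 9.0178

9.0178 AU


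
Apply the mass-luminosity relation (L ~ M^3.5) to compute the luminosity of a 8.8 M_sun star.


L/L_sun = (M/M_sun)^3.5 = 8.8^3.5 = 2021.5726

2021.5726 L_sun


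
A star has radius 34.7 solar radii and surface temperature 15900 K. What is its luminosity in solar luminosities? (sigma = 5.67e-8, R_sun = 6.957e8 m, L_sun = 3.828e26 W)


R = 34.7 * 6.957e8 m = 2.414079e+10 m. L = 4*pi*R^2*sigma*T^4 = 4*pi*(2.414079e+10)^2 * 5.67e-8 * 15900^4 = 2.653898913e+31 W. L/L_sun = 2.653898913e+31 / 3.828e26 = 69328.6027

69328.6027 L_sun


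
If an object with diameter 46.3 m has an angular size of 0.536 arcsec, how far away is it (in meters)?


D = size / theta_rad, theta_rad = 0.536 * pi/(180*3600) = 2.599e-06, D = 1.782e+07

1.782e+07 m


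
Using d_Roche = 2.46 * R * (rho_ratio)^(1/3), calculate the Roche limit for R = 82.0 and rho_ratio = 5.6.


d_Roche = 2.46 * 82.0 * 5.6^(1/3) = 358.216

358.216


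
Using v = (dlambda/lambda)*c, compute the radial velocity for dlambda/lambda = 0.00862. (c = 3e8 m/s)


v = (dlambda/lambda) * c = 0.00862 * 3e8 = 2.586e+06

2.586e+06 m/s


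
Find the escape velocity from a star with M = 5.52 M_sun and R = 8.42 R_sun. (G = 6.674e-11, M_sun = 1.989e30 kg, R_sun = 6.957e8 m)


M = 5.52 * 1.989e30 kg = 1.097928e+31 kg; R = 8.42 * 6.957e8 m = 5.857794e+09 m. v_esc = sqrt(2GM/R) = sqrt(2 * 6.674e-11 * 1.097928e+31 / 5.857794e+09) = 500181.9116

500181.9116 m/s


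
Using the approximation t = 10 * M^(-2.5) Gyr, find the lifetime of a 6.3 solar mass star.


t = 10 * M^(-2.5) = 10 * 6.3^(-2.5) = 0.1004

0.1004 Gyr


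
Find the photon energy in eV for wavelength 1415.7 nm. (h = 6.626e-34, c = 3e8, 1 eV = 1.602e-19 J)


E = hc/lambda = 6.626e-34 * 3e8 / 1.416e-06 = 1.404e-19 J = 0.8765 eV

0.8765 eV


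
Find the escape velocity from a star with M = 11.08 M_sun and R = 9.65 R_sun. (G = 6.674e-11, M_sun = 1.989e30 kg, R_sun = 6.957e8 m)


M = 11.08 * 1.989e30 kg = 2.203812e+31 kg; R = 9.65 * 6.957e8 m = 6.713505e+09 m. v_esc = sqrt(2GM/R) = sqrt(2 * 6.674e-11 * 2.203812e+31 / 6.713505e+09) = 661943.1806

661943.1806 m/s


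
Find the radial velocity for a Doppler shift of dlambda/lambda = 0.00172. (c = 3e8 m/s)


v = (dlambda/lambda) * c = 0.00172 * 3e8 = 516000.0

516000.0 m/s


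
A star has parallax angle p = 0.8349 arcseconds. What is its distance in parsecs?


d = 1/p = 1/0.8349 = 1.1977

1.1977 pc


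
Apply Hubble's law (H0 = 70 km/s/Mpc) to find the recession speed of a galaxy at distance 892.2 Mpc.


v = H0 * d = 70 * 892.2 = 62454.0

62454.0 km/s


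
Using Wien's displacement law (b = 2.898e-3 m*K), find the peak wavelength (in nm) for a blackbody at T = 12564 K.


lam_max = b / T = 2.898e-3 / 12564 = 2.307e-07 m = 230.659 nm

230.659 nm


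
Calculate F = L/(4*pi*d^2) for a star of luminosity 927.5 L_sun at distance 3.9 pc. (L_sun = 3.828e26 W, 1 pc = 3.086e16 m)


F = L / (4*pi*d^2) = 3.550e+29 / (4*pi*(1.204e+17)^2) = 1.951e-06

1.951e-06 W/m^2


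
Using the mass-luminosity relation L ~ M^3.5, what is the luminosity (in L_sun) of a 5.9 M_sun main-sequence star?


L/L_sun = (M/M_sun)^3.5 = 5.9^3.5 = 498.8639

498.8639 L_sun


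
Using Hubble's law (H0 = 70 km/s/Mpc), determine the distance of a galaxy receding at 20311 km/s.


d = v / H0 = 20311 / 70 = 290.1571

290.1571 Mpc


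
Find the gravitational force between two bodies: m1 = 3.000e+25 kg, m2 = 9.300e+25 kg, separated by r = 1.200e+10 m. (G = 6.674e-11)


F = G*m1*m2/r^2 = 6.674e-11 * 3.000e+25 * 9.300e+25 / (1.200e+10)^2 = 6.674e-11 * 2.790e+51 / 1.440e+20 = 1.293e+21

1.293e+21 N


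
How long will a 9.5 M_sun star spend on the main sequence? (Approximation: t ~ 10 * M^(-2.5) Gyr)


t = 10 * M^(-2.5) = 10 * 9.5^(-2.5) = 0.0359

0.0359 Gyr


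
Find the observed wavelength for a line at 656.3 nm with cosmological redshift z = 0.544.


lam_obs = lam_emit * (1 + z) = 656.3 * (1 + 0.544) = 1013.3272

1013.3272 nm


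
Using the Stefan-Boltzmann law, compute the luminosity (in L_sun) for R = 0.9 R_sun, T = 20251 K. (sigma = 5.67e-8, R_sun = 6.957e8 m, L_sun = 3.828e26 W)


R = 0.9 * 6.957e8 m = 6.2613e+08 m. L = 4*pi*R^2*sigma*T^4 = 4*pi*(6.2613e+08)^2 * 5.67e-8 * 20251^4 = 4.697944081e+28 W. L/L_sun = 4.697944081e+28 / 3.828e26 = 122.7258

122.7258 L_sun


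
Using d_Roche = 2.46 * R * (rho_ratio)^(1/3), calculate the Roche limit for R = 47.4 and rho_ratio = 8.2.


d_Roche = 2.46 * 47.4 * 8.2^(1/3) = 235.1354

235.1354


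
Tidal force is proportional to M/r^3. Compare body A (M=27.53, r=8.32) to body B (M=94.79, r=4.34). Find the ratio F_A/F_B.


Ratio = (M1/r1^3) / (M2/r2^3) = (27.53/8.32^3) / (94.79/4.34^3) = 0.0412

0.0412


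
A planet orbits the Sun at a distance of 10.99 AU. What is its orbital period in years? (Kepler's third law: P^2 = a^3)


P = a^(3/2) = 10.99^1.5 = 36.4331

36.4331 years


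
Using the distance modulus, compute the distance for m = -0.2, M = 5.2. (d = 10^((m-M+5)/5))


d = 10^((m - M + 5)/5) = 10^((-0.2 - 5.2 + 5)/5) = 0.8318

0.8318 pc


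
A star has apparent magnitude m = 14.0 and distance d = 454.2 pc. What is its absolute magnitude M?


M = m - 5*log10(d) + 5 = 14.0 - 5*log10(454.2) + 5 = 5.7138

5.7138


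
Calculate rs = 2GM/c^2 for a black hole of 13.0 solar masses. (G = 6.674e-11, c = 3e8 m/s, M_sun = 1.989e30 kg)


M = 13.0 * 1.989e30 kg = 2.5857e+31 kg. rs = 2GM/c^2 = 2 * 6.674e-11 * 2.5857e+31 / (3e8)^2 = 38348.804

38348.804 m


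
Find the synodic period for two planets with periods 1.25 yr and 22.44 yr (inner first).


1/P_syn = |1/P1 - 1/P2| = |1/1.25 - 1/22.44| => P_syn = 1.3237

1.3237 years


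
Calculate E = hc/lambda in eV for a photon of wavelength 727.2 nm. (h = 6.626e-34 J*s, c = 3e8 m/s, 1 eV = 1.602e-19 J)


E = hc/lambda = 6.626e-34 * 3e8 / 7.272e-07 = 2.733e-19 J = 1.7063 eV

1.7063 eV


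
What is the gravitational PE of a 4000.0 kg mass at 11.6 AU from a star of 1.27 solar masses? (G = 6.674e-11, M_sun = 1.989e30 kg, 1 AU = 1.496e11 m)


M = 1.27 * 1.989e30 kg = 2.52603e+30 kg; r = 11.6 AU * 1.496e11 m/AU = 1.73536e+12 m. U = -GM*m/r = -(6.674e-11 * 2.52603e+30 * 4000.0) / 1.73536e+12 = -3.886e+11

-3.886e+11 J


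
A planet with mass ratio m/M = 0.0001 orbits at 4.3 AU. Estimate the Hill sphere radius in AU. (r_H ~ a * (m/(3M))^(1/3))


r_H = a * (m/3M)^(1/3) = 4.3 * (0.0001/3)^(1/3) = 0.1384

0.1384 AU


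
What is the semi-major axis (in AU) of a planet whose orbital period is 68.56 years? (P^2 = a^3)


a = P^(2/3) = 68.56^(2/3) = 16.7512

16.7512 AU


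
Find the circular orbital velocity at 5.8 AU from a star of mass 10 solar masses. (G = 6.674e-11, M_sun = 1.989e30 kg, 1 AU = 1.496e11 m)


v = sqrt(GM/r) = sqrt(6.674e-11 * 1.989e+31 / 8.677e+11) = 39113.862

39113.862 m/s


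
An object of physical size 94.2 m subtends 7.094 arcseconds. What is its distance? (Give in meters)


D = size / theta_rad, theta_rad = 7.094 * pi/(180*3600) = 3.439e-05, D = 2.739e+06

2.739e+06 m


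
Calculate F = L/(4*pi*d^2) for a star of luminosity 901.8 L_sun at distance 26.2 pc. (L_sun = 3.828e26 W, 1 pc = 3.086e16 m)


F = L / (4*pi*d^2) = 3.452e+29 / (4*pi*(8.085e+17)^2) = 4.202e-08

4.202e-08 W/m^2


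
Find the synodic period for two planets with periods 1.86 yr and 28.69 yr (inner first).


1/P_syn = |1/P1 - 1/P2| = |1/1.86 - 1/28.69| => P_syn = 1.9889

1.9889 years


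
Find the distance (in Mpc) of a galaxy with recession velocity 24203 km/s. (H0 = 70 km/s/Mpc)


d = v / H0 = 24203 / 70 = 345.7571

345.7571 Mpc


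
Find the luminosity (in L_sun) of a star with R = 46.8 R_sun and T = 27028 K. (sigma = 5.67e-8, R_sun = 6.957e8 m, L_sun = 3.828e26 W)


R = 46.8 * 6.957e8 m = 3.255876e+10 m. L = 4*pi*R^2*sigma*T^4 = 4*pi*(3.255876e+10)^2 * 5.67e-8 * 27028^4 = 4.030735281e+32 W. L/L_sun = 4.030735281e+32 / 3.828e26 = 1.053e+06

1.053e+06 L_sun


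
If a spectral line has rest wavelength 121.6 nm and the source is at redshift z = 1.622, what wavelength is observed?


lam_obs = lam_emit * (1 + z) = 121.6 * (1 + 1.622) = 318.8352

318.8352 nm


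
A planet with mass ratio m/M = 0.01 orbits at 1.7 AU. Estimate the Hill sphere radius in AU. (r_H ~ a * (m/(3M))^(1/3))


r_H = a * (m/3M)^(1/3) = 1.7 * (0.01/3)^(1/3) = 0.2539

0.2539 AU


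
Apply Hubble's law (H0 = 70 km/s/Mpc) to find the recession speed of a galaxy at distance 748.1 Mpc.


v = H0 * d = 70 * 748.1 = 52367.0

52367.0 km/s


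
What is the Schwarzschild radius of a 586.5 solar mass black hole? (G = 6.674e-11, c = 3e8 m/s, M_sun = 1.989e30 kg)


M = 586.5 * 1.989e30 kg = 1.1665485e+33 kg. rs = 2GM/c^2 = 2 * 6.674e-11 * 1.1665485e+33 / (3e8)^2 = 1.730e+06

1.730e+06 m


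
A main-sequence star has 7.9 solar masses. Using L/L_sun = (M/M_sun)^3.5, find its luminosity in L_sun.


L/L_sun = (M/M_sun)^3.5 = 7.9^3.5 = 1385.7817

1385.7817 L_sun


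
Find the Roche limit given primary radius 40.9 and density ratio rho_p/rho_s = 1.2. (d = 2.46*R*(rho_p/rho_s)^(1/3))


d_Roche = 2.46 * 40.9 * 1.2^(1/3) = 106.9183

106.9183


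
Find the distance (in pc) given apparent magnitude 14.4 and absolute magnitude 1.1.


d = 10^((m - M + 5)/5) = 10^((14.4 - 1.1 + 5)/5) = 4570.8819

4570.8819 pc


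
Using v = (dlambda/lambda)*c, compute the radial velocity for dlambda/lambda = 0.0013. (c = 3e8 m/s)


v = (dlambda/lambda) * c = 0.0013 * 3e8 = 390000.0

390000.0 m/s


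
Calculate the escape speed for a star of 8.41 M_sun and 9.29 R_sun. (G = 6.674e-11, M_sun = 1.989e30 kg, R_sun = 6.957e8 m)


M = 8.41 * 1.989e30 kg = 1.672749e+31 kg; R = 9.29 * 6.957e8 m = 6.463053e+09 m. v_esc = sqrt(2GM/R) = sqrt(2 * 6.674e-11 * 1.672749e+31 / 6.463053e+09) = 587766.2295

587766.2295 m/s


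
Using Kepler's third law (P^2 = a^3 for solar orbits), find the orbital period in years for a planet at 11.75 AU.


P = a^(3/2) = 11.75^1.5 = 40.277

40.277 years


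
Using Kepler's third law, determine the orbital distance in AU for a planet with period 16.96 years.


a = P^(2/3) = 16.96^(2/3) = 6.6011

6.6011 AU


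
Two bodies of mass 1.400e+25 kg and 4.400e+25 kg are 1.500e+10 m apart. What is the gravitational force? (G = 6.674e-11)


F = G*m1*m2/r^2 = 6.674e-11 * 1.400e+25 * 4.400e+25 / (1.500e+10)^2 = 6.674e-11 * 6.160e+50 / 2.250e+20 = 1.827e+20

1.827e+20 N


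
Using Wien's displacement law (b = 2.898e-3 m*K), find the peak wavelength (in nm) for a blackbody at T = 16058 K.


lam_max = b / T = 2.898e-3 / 16058 = 1.805e-07 m = 180.4708 nm

180.4708 nm


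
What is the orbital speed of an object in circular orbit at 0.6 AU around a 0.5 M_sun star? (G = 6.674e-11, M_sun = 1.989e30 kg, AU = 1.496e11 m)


v = sqrt(GM/r) = sqrt(6.674e-11 * 9.945e+29 / 8.976e+10) = 27192.809

27192.809 m/s


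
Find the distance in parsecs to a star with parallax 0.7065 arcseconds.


d = 1/p = 1/0.7065 = 1.4154

1.4154 pc


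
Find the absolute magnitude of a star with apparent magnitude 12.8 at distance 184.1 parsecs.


M = m - 5*log10(d) + 5 = 12.8 - 5*log10(184.1) + 5 = 6.4747

6.4747


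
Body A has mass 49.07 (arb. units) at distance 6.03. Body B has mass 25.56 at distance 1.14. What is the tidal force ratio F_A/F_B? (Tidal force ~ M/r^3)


Ratio = (M1/r1^3) / (M2/r2^3) = (49.07/6.03^3) / (25.56/1.14^3) = 0.013

0.013


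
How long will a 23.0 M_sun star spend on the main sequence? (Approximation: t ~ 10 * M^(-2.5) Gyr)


t = 10 * M^(-2.5) = 10 * 23.0^(-2.5) = 0.0039

0.0039 Gyr


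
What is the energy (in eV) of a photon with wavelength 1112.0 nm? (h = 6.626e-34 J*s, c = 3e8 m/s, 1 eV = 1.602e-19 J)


E = hc/lambda = 6.626e-34 * 3e8 / 1.112e-06 = 1.788e-19 J = 1.1158 eV

1.1158 eV


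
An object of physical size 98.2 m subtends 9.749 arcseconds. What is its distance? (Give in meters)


D = size / theta_rad, theta_rad = 9.749 * pi/(180*3600) = 4.726e-05, D = 2.078e+06

2.078e+06 m


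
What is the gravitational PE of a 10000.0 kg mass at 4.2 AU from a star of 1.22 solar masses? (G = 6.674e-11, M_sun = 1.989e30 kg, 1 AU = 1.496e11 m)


M = 1.22 * 1.989e30 kg = 2.42658e+30 kg; r = 4.2 AU * 1.496e11 m/AU = 6.2832e+11 m. U = -GM*m/r = -(6.674e-11 * 2.42658e+30 * 10000.0) / 6.2832e+11 = -2.578e+12

-2.578e+12 J


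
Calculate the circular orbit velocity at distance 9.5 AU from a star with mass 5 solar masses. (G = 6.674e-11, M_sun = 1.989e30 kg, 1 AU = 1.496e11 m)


v = sqrt(GM/r) = sqrt(6.674e-11 * 9.945e+30 / 1.421e+12) = 21610.6533

21610.6533 m/s


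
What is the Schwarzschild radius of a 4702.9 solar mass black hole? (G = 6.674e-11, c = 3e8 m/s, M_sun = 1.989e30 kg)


M = 4702.9 * 1.989e30 kg = 9.3540681e+33 kg. rs = 2GM/c^2 = 2 * 6.674e-11 * 9.3540681e+33 / (3e8)^2 = 1.387e+07

1.387e+07 m


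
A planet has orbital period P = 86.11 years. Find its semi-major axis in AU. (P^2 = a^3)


a = P^(2/3) = 86.11^(2/3) = 19.5001

19.5001 AU


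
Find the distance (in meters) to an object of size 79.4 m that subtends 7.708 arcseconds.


D = size / theta_rad, theta_rad = 7.708 * pi/(180*3600) = 3.737e-05, D = 2.125e+06

2.125e+06 m


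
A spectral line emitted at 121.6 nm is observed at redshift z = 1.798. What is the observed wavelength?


lam_obs = lam_emit * (1 + z) = 121.6 * (1 + 1.798) = 340.2368

340.2368 nm


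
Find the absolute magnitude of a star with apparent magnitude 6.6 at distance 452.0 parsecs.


M = m - 5*log10(d) + 5 = 6.6 - 5*log10(452.0) + 5 = -1.6757

-1.6757


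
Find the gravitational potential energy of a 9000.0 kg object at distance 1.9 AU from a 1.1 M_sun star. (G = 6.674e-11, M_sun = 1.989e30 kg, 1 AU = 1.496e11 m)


M = 1.1 * 1.989e30 kg = 2.1879e+30 kg; r = 1.9 AU * 1.496e11 m/AU = 2.8424e+11 m. U = -GM*m/r = -(6.674e-11 * 2.1879e+30 * 9000.0) / 2.8424e+11 = -4.624e+12

-4.624e+12 J


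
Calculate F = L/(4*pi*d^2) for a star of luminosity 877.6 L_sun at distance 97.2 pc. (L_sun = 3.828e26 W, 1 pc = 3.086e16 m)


F = L / (4*pi*d^2) = 3.359e+29 / (4*pi*(3.000e+18)^2) = 2.971e-09

2.971e-09 W/m^2


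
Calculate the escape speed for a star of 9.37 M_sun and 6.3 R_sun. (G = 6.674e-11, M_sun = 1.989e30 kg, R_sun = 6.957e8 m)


M = 9.37 * 1.989e30 kg = 1.863693e+31 kg; R = 6.3 * 6.957e8 m = 4.38291e+09 m. v_esc = sqrt(2GM/R) = sqrt(2 * 6.674e-11 * 1.863693e+31 / 4.38291e+09) = 753379.8661

753379.8661 m/s


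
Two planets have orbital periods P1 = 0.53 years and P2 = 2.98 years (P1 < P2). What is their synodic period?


1/P_syn = |1/P1 - 1/P2| = |1/0.53 - 1/2.98| => P_syn = 0.6447

0.6447 years


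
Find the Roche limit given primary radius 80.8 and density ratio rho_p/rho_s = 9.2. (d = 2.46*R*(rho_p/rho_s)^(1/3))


d_Roche = 2.46 * 80.8 * 9.2^(1/3) = 416.4943

416.4943


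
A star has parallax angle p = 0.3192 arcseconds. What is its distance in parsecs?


d = 1/p = 1/0.3192 = 3.1328

3.1328 pc


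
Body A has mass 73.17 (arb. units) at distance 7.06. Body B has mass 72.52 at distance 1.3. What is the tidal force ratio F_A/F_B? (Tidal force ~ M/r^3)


Ratio = (M1/r1^3) / (M2/r2^3) = (73.17/7.06^3) / (72.52/1.3^3) = 0.0063

0.0063


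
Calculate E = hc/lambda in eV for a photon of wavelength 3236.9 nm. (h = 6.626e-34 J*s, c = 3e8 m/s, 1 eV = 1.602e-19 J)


E = hc/lambda = 6.626e-34 * 3e8 / 3.237e-06 = 6.141e-20 J = 0.3833 eV

0.3833 eV


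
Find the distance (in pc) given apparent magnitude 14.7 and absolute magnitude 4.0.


d = 10^((m - M + 5)/5) = 10^((14.7 - 4.0 + 5)/5) = 1380.3843

1380.3843 pc


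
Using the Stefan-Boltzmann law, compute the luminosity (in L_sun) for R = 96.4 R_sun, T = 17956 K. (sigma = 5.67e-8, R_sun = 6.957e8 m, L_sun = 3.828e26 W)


R = 96.4 * 6.957e8 m = 6.706548e+10 m. L = 4*pi*R^2*sigma*T^4 = 4*pi*(6.706548e+10)^2 * 5.67e-8 * 17956^4 = 3.331419967e+32 W. L/L_sun = 3.331419967e+32 / 3.828e26 = 870276.8983

870276.8983 L_sun


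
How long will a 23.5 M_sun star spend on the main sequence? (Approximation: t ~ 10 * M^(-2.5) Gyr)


t = 10 * M^(-2.5) = 10 * 23.5^(-2.5) = 0.0037

0.0037 Gyr


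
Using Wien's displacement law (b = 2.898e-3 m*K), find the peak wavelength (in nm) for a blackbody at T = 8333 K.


lam_max = b / T = 2.898e-3 / 8333 = 3.478e-07 m = 347.7739 nm

347.7739 nm


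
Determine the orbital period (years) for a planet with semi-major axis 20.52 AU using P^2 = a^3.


P = a^(3/2) = 20.52^1.5 = 92.9536

92.9536 years


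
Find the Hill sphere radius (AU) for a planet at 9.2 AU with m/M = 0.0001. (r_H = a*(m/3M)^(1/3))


r_H = a * (m/3M)^(1/3) = 9.2 * (0.0001/3)^(1/3) = 0.2961

0.2961 AU


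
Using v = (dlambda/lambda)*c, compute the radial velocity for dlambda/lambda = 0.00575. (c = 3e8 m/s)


v = (dlambda/lambda) * c = 0.00575 * 3e8 = 1.725e+06

1.725e+06 m/s


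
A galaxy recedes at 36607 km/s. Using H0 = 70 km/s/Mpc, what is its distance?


d = v / H0 = 36607 / 70 = 522.9571

522.9571 Mpc


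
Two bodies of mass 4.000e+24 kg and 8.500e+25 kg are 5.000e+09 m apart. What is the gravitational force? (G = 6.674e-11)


F = G*m1*m2/r^2 = 6.674e-11 * 4.000e+24 * 8.500e+25 / (5.000e+09)^2 = 6.674e-11 * 3.400e+50 / 2.500e+19 = 9.077e+20

9.077e+20 N


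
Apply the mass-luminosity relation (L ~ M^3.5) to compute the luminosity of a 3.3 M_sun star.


L/L_sun = (M/M_sun)^3.5 = 3.3^3.5 = 65.2828

65.2828 L_sun


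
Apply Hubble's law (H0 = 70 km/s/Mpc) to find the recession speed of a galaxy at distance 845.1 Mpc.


v = H0 * d = 70 * 845.1 = 59157.0

59157.0 km/s


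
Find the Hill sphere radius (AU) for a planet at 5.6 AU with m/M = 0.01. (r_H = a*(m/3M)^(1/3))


r_H = a * (m/3M)^(1/3) = 5.6 * (0.01/3)^(1/3) = 0.8365

0.8365 AU


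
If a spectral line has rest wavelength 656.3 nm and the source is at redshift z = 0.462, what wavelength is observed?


lam_obs = lam_emit * (1 + z) = 656.3 * (1 + 0.462) = 959.5106

959.5106 nm


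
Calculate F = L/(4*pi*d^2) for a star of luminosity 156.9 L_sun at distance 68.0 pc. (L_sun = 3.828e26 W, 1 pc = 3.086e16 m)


F = L / (4*pi*d^2) = 6.006e+28 / (4*pi*(2.098e+18)^2) = 1.085e-09

1.085e-09 W/m^2


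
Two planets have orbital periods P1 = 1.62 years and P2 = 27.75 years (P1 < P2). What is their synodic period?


1/P_syn = |1/P1 - 1/P2| = |1/1.62 - 1/27.75| => P_syn = 1.7204

1.7204 years


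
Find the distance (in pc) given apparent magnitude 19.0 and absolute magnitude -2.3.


d = 10^((m - M + 5)/5) = 10^((19.0 - -2.3 + 5)/5) = 181970.0859

181970.0859 pc


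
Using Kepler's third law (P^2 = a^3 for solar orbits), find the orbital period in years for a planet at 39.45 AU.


P = a^(3/2) = 39.45^1.5 = 247.7824

247.7824 years


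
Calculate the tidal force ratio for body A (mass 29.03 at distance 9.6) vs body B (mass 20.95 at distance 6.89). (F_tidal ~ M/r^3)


Ratio = (M1/r1^3) / (M2/r2^3) = (29.03/9.6^3) / (20.95/6.89^3) = 0.5123

0.5123


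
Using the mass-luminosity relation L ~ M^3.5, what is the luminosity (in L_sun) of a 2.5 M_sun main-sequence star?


L/L_sun = (M/M_sun)^3.5 = 2.5^3.5 = 24.7053

24.7053 L_sun


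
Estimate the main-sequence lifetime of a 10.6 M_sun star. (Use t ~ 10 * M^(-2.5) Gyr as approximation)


t = 10 * M^(-2.5) = 10 * 10.6^(-2.5) = 0.0273

0.0273 Gyr


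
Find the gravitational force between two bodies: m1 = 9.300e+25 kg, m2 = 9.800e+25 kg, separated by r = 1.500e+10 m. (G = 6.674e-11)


F = G*m1*m2/r^2 = 6.674e-11 * 9.300e+25 * 9.800e+25 / (1.500e+10)^2 = 6.674e-11 * 9.114e+51 / 2.250e+20 = 2.703e+21

2.703e+21 N


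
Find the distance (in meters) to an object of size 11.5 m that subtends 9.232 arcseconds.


D = size / theta_rad, theta_rad = 9.232 * pi/(180*3600) = 4.476e-05, D = 256937.3128

256937.3128 m


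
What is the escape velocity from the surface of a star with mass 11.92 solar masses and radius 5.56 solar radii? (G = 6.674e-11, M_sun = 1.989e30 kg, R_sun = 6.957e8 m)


M = 11.92 * 1.989e30 kg = 2.370888e+31 kg; R = 5.56 * 6.957e8 m = 3.868092e+09 m. v_esc = sqrt(2GM/R) = sqrt(2 * 6.674e-11 * 2.370888e+31 / 3.868092e+09) = 904513.8491

904513.8491 m/s


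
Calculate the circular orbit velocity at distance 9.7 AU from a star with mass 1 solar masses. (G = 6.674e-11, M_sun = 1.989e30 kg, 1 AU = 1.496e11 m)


v = sqrt(GM/r) = sqrt(6.674e-11 * 1.989e+30 / 1.451e+12) = 9564.4242

9564.4242 m/s


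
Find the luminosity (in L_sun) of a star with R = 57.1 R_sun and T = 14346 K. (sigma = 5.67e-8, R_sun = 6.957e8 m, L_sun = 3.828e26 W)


R = 57.1 * 6.957e8 m = 3.972447e+10 m. L = 4*pi*R^2*sigma*T^4 = 4*pi*(3.972447e+10)^2 * 5.67e-8 * 14346^4 = 4.762472184e+31 W. L/L_sun = 4.762472184e+31 / 3.828e26 = 124411.4991

124411.4991 L_sun


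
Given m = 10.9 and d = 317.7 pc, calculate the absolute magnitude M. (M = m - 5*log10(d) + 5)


M = m - 5*log10(d) + 5 = 10.9 - 5*log10(317.7) + 5 = 3.3899

3.3899


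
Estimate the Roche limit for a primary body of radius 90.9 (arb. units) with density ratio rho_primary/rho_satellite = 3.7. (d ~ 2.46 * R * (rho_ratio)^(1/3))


d_Roche = 2.46 * 90.9 * 3.7^(1/3) = 345.8594

345.8594


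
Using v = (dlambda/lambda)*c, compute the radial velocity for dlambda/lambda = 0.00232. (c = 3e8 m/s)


v = (dlambda/lambda) * c = 0.00232 * 3e8 = 696000.0

696000.0 m/s


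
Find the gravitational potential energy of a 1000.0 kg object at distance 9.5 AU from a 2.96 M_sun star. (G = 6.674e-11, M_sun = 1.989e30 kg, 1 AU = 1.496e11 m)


M = 2.96 * 1.989e30 kg = 5.88744e+30 kg; r = 9.5 AU * 1.496e11 m/AU = 1.4212e+12 m. U = -GM*m/r = -(6.674e-11 * 5.88744e+30 * 1000.0) / 1.4212e+12 = -2.765e+11

-2.765e+11 J


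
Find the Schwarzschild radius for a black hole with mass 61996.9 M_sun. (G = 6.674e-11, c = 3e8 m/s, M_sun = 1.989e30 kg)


M = 61996.9 * 1.989e30 kg = 1.233118341e+35 kg. rs = 2GM/c^2 = 2 * 6.674e-11 * 1.233118341e+35 / (3e8)^2 = 1.829e+08

1.829e+08 m


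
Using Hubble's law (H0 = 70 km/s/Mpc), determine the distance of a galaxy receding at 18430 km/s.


d = v / H0 = 18430 / 70 = 263.2857

263.2857 Mpc


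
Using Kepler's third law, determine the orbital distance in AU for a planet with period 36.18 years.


a = P^(2/3) = 36.18^(2/3) = 10.939

10.939 AU


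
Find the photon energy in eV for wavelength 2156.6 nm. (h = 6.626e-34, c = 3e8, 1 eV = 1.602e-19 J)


E = hc/lambda = 6.626e-34 * 3e8 / 2.157e-06 = 9.217e-20 J = 0.5754 eV

0.5754 eV


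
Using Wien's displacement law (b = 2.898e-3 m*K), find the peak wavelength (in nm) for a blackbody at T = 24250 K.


lam_max = b / T = 2.898e-3 / 24250 = 1.195e-07 m = 119.5052 nm

119.5052 nm


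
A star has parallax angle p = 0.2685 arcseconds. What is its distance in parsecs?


d = 1/p = 1/0.2685 = 3.7244

3.7244 pc


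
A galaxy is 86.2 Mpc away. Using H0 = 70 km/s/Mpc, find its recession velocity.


v = H0 * d = 70 * 86.2 = 6034.0

6034.0 km/s


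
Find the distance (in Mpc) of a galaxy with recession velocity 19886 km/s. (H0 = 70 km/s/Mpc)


d = v / H0 = 19886 / 70 = 284.0857

284.0857 Mpc


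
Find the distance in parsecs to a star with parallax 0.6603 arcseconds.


d = 1/p = 1/0.6603 = 1.5145

1.5145 pc


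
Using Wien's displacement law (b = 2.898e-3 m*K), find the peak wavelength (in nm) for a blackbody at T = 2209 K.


lam_max = b / T = 2.898e-3 / 2209 = 1.312e-06 m = 1311.9058 nm

1311.9058 nm
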